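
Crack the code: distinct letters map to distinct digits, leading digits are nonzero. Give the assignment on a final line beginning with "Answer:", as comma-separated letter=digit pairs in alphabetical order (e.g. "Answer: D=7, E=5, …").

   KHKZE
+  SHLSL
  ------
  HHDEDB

Step 1. [H] H is the leading digit of a 6-digit sum of two 5-digit numbers; the final carry is exactly 1, so H=1.
Step 2. [col 1: E + L ≡ B (mod 10)] no forcing yet in column 1 (carry-in 0); B=5 is free and consistent — try it ⇒ B=5.
Step 3. [col 1: E + L ≡ B (mod 10)] no forcing yet in column 1 (carry-in 0); L=8 is free and consistent — try it ⇒ L=8.
Step 4. [col 1: E + L ≡ B (mod 10)] column 1 reads E+L+carry(0)=B with L=8, B=5; with digits 1,5,8 already taken and all letters distinct, the only value for E is 7 ⇒ E=7.
Step 5. [col 2: Z + S ≡ D (mod 10)] Z=0 is one option consistent with column 2 (Z + S ≡ D (mod 10), carry-in 1) — take it ⇒ Z=0.
Step 6. [col 2: Z + S ≡ D (mod 10)] S=2 is one option consistent with column 2 (Z + S ≡ D (mod 10), carry-in 1) — take it ⇒ S=2.
Step 7. [col 2: Z + S ≡ D (mod 10)] column 2 reads Z+S+carry(1)=D with Z=0, S=2; with digits 0,1,2,5,7,8 already taken and all letters distinct, the only value for D is 3 ⇒ D=3.
Step 8. [col 3: K + L ≡ E (mod 10)] from column 3 (L=8, E=7, carry-in 0, digits 0,1,2,3,5,7,8 already taken and all letters distinct): K must equal 9, so K=9.

Answer: B=5, D=3, E=7, H=1, K=9, L=8, S=2, Z=0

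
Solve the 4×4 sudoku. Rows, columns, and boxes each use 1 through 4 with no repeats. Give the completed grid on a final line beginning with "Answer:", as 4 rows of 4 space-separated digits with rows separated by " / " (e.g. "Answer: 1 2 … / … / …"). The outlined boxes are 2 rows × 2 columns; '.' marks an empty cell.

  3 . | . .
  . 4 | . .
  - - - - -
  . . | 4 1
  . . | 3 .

Step 1. [r3c1∈{2}] only 2 remains possible at r3c1 ⇒ r3c1=2.
Step 2. [r2c1∈{1}] nothing but 1 survives at r2c1. So r2c1=1.
Step 3. [r2c3∈{2}] r2c3 has the single candidate 2. So r2c3=2.
Step 4. [r2c4∈{3}] r2c4's peers cover all but 3. So r2c4=3.
Step 5. [r4c4∈{2}] r4c4 is down to just 2 ⇒ r4c4=2.
Step 6. [r3c2∈{3}] r3c2's peers cover all but 3. So r3c2=3.
Step 7. [r4c1∈{4}] only 4 remains possible at r4c1. So r4c1=4.
Step 8. [r1c3∈{1}] r1c3's peers cover all but 1. So r1c3=1.
Step 9. [r1c4∈{4}] only 4 remains possible at r1c4, so r1c4=4.
Step 10. [r4c2∈{1}] r4c2 is down to just 1, so r4c2=1.
Step 11. [r1c2∈{2}] nothing but 2 survives at r1c2 ⇒ r1c2=2.

Answer: 3 2 1 4 / 1 4 2 3 / 2 3 4 1 / 4 1 3 2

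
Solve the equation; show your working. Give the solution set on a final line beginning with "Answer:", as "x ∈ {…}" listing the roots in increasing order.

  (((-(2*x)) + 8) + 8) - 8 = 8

Step 1. [(((-(2*x)) + 8) + 8) - 8 = 8] the outer -8 inverts by adding 8 ⇒ sub: ((-(2*x)) + 8) + 8 = 16.
Step 2. [((-(2*x)) + 8) + 8 = 16] subtract 8: x sits inside (… + 8). So sub: (-(2*x)) + 8 = 8.
Step 3. [(-(2*x)) + 8 = 8] 8 comes off first (subtract 8) ⇒ sub: -(2*x) = 0.
Step 4. [-(2*x) = 0] LHS negated; negate both sides ⇒ neg: 2*x = 0.
Step 5. [2*x = 0] LHS = 2·(…); ÷2 both sides. So div: x = 0.

Answer: x ∈ {0}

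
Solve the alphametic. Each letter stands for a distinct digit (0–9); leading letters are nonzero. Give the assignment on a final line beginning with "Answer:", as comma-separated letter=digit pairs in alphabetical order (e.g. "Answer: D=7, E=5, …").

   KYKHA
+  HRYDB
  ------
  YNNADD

Step 1. [col 1: A + B ≡ D (mod 10)] several values work for D in column 1 (A + B ≡ D (mod 10), carry-in 0); try D=0, so D=0.
Step 2. [col 1: A + B ≡ D (mod 10)] B=2 is one option consistent with column 1 (A + B ≡ D (mod 10), carry-in 0) — take it ⇒ B=2.
Step 3. [col 1: A + B ≡ D (mod 10)] column 1 reads A+B+carry(0)=D with B=2, D=0; with digits 0,2 already taken and all letters distinct, the only value for A is 8, so A=8.
Step 4. [Y] the sum has 6 digits but both addends have 5; that extra leading digit Y is the final carry, namely 1, so Y=1.
Step 5. [col 2: H + D ≡ D (mod 10)] column 2 reads H+D+carry(1)=D with D=0; with digits 0,1,2,8 already taken and all letters distinct, the only value for H is 9, so H=9.
Step 6. [col 3: K + Y ≡ A (mod 10)] in column 3 we have K+Y≡A with carry-in 1; given Y=1, A=8 and digits 0,1,2,8,9 already taken and all letters distinct, that pins K to 6. So K=6.
Step 7. [col 4: Y + R ≡ N (mod 10)] N=5 is one option consistent with column 4 (Y + R ≡ N (mod 10), carry-in 0) — take it, so N=5.
Step 8. [col 4: Y + R ≡ N (mod 10)] in column 4 we have Y+R≡N with carry-in 0; given Y=1, N=5 and digits 0,1,2,5,6,8,9 already taken and all letters distinct, that pins R to 4. So R=4.

Answer: A=8, B=2, D=0, H=9, K=6, N=5, R=4, Y=1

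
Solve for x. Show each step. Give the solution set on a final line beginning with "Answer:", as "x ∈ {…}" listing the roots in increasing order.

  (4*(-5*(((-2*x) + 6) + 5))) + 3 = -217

Step 1. [(4*(-5*(((-2*x) + 6) + 5))) + 3 = -217] subtract 3: x sits inside (… + 3), so sub: 4*(-5*(((-2*x) + 6) + 5)) = -220.
Step 2. [4*(-5*(((-2*x) + 6) + 5)) = -220] 4 out front; divide by 4 ⇒ div: -5*(((-2*x) + 6) + 5) = -55.
Step 3. [-5*(((-2*x) + 6) + 5) = -55] divide by the outer -5. So div: ((-2*x) + 6) + 5 = 11.
Step 4. [((-2*x) + 6) + 5 = 11] the outer +5 inverts by subtracting 5, so sub: (-2*x) + 6 = 6.
Step 5. [(-2*x) + 6 = 6] subtract 6: x sits inside (… + 6), so sub: -2*x = 0.
Step 6. [-2*x = 0] -2 out front; divide by -2 ⇒ div: x = 0.

Answer: x ∈ {0}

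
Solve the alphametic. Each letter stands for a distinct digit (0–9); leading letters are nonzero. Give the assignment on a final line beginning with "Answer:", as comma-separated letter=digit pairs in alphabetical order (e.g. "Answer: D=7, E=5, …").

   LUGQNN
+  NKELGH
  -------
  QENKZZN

Step 1. [col 1: N + H ≡ N (mod 10)] column 1 reads N+H+carry(0)=N with nothing yet; with all letters distinct, none taken yet, the only value for H is 0 ⇒ H=0.
Step 2. [col 1: N + H ≡ N (mod 10)] no forcing yet in column 1 (carry-in 0); N=9 is free and consistent — try it, so N=9.
Step 3. [Q] Q is the leading digit of a 7-digit sum of two 6-digit numbers; the final carry is exactly 1. So Q=1.
Step 4. [col 2: N + G ≡ Z (mod 10)] column 2 (N + G ≡ Z (mod 10), carry-in 0) doesn't pin G yet; pick G=8 and continue, so G=8.
Step 5. [col 2: N + G ≡ Z (mod 10)] in column 2 we have N+G≡Z with carry-in 0; given N=9, G=8 and digits 0,1,8,9 already taken and all letters distinct, that pins Z to 7 ⇒ Z=7.
Step 6. [col 3: Q + L ≡ Z (mod 10)] from column 3 (Q=1, Z=7, carry-in 1, digits 0,1,7,8,9 already taken and all letters distinct): L must equal 5. So L=5.
Step 7. [col 4: G + E ≡ K (mod 10)] no forcing yet in column 4 (carry-in 0); K=2 is free and consistent — try it ⇒ K=2.
Step 8. [col 4: G + E ≡ K (mod 10)] in column 4 we have G+E≡K with carry-in 0; given G=8, K=2 and digits 0,1,2,5,7,8,9 already taken and all letters distinct, that pins E to 4, so E=4.
Step 9. [col 5: U + K ≡ N (mod 10)] in column 5 we have U+K≡N with carry-in 1; given K=2, N=9 and digits 0,1,2,4,5,7,8,9 already taken and all letters distinct, that pins U to 6. So U=6.

Answer: E=4, G=8, H=0, K=2, L=5, N=9, Q=1, U=6, Z=7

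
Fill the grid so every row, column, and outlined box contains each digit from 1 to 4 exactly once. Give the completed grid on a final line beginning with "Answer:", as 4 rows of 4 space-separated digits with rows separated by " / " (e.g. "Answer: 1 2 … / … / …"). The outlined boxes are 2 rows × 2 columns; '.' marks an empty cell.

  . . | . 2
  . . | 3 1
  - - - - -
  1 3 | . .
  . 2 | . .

Step 1. [r1c3∈{4}] nothing but 4 survives at r1c3, so r1c3=4.
Step 2. [r4c1∈{4}] only 4 remains possible at r4c1. So r4c1=4.
Step 3. [r1c2∈{1}] only 1 remains possible at r1c2, so r1c2=1.
Step 4. [r4c4∈{3}] nothing but 3 survives at r4c4, so r4c4=3.
Step 5. [r4c3∈{1}] r4c3 has the single candidate 1 ⇒ r4c3=1.
Step 6. [r1c1∈{3}] r1c1 is down to just 3. So r1c1=3.
Step 7. [r3c4∈{4}] nothing but 4 survives at r3c4, so r3c4=4.
Step 8. [r3c3∈{2}] r3c3 has the single candidate 2. So r3c3=2.
Step 9. [r2c2∈{4}] r2c2 has the single candidate 4, so r2c2=4.
Step 10. [r2c1∈{2}] only 2 remains possible at r2c1 ⇒ r2c1=2.

Answer: 3 1 4 2 / 2 4 3 1 / 1 3 2 4 / 4 2 1 3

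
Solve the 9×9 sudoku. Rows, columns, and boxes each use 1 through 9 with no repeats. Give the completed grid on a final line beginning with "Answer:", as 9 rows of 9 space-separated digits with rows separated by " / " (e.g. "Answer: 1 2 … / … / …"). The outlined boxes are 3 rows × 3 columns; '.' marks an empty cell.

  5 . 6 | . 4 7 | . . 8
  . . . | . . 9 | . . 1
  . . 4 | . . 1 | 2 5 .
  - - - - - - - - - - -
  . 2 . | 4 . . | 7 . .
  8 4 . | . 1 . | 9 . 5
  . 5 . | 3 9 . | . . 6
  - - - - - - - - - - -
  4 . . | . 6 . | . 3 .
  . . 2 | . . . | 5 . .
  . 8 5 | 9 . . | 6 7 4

Step 1. [r9c1∈{1,3}] r9c1 is the only open cell in row 9 admitting 1, so r9c1=1.
Step 2. [r8c5∈{3,7,8}] in col 5, 7 fits only at r8c5. So r8c5=7.
Step 3. [r8c9∈{9}] only 9 remains possible at r8c9 ⇒ r8c9=9.
Step 4. [r2c1∈{2,3,7}] across col 1, 2 lands solely at r2c1 ⇒ r2c1=2.
Step 5. [r2c3∈{3,7,8}] 8 has one home in col 3: r2c3 ⇒ r2c3=8.
Step 6. [r9c5∈{2,3}] r9c5 is the only open cell in col 5 admitting 2 ⇒ r9c5=2.
Step 7. [r4c1∈{3,6,9}] box 4 places 6 nowhere but r4c1 ⇒ r4c1=6.
Step 8. [r2c2∈{3,7}] r2c2 is the only open cell in row 2 admitting 7. So r2c2=7.
Step 9. [r5c4∈{2,6,7}] col 4 places 7 nowhere but r5c4, so r5c4=7.
Step 10. [r4c3∈{1,3,9}] 9 has one home in row 4: r4c3. So r4c3=9.
Step 11. [r4c8∈{1,8}] r4c8 is the only open cell in row 4 admitting 1 ⇒ r4c8=1.
Step 12. [r8c8∈{8}] nothing but 8 survives at r8c8 ⇒ r8c8=8.
Step 13. [r1c7∈{3}] only 3 remains possible at r1c7 ⇒ r1c7=3.
Step 14. [r8c1∈{3}] r8c1's peers cover all but 3 ⇒ r8c1=3.
Step 15. [r6c7∈{4,8}] r6c7 is the only open cell in col 7 admitting 8. So r6c7=8.
Step 16. [r3c1∈{9}] nothing but 9 survives at r3c1. So r3c1=9.
Step 17. [r5c8∈{2}] r5c8 has the single candidate 2, so r5c8=2.
Step 18. [r2c8∈{4,6}] col 8 places 6 nowhere but r2c8 ⇒ r2c8=6.
Step 19. [r2c4∈{5}] r2c4 is down to just 5, so r2c4=5.
Step 20. [r4c5∈{5,8}] r4c5 is the only open cell in col 5 admitting 5 ⇒ r4c5=5.
Step 21. [r3c5∈{3,8}] col 5 places 8 nowhere but r3c5. So r3c5=8.
Step 22. [r7c4∈{1,8}] col 4 places 8 nowhere but r7c4 ⇒ r7c4=8.
Step 23. [r7c3∈{7}] nothing but 7 survives at r7c3 ⇒ r7c3=7.
Step 24. [r4c6∈{8}] nothing but 8 survives at r4c6, so r4c6=8.
Step 25. [r1c2∈{1}] only 1 remains possible at r1c2. So r1c2=1.
Step 26. [r1c4∈{2}] only 2 remains possible at r1c4. So r1c4=2.
Step 27. [r9c6∈{3}] r9c6 has the single candidate 3. So r9c6=3.
Step 28. [r3c2∈{3}] r3c2 has the single candidate 3, so r3c2=3.
Step 29. [r5c3∈{3}] r5c3 is down to just 3. So r5c3=3.
Step 30. [r2c5∈{3}] r2c5 has the single candidate 3. So r2c5=3.
Step 31. [r3c4∈{6}] r3c4 has the single candidate 6. So r3c4=6.
Step 32. [r6c6∈{2}] nothing but 2 survives at r6c6, so r6c6=2.
Step 33. [r3c9∈{7}] r3c9's peers cover all but 7, so r3c9=7.
Step 34. [r8c4∈{1}] r8c4 is down to just 1, so r8c4=1.
Step 35. [r1c8∈{9}] r1c8 is down to just 9. So r1c8=9.
Step 36. [r8c6∈{4}] only 4 remains possible at r8c6, so r8c6=4.
Step 37. [r7c2∈{9}] r7c2's peers cover all but 9. So r7c2=9.
Step 38. [r7c6∈{5}] r7c6 has the single candidate 5, so r7c6=5.
Step 39. [r4c9∈{3}] r4c9 is down to just 3 ⇒ r4c9=3.
Step 40. [r8c2∈{6}] nothing but 6 survives at r8c2 ⇒ r8c2=6.
Step 41. [r6c1∈{7}] nothing but 7 survives at r6c1 ⇒ r6c1=7.
Step 42. [r2c7∈{4}] only 4 remains possible at r2c7 ⇒ r2c7=4.
Step 43. [r6c3∈{1}] r6c3's peers cover all but 1, so r6c3=1.
Step 44. [r7c7∈{1}] nothing but 1 survives at r7c7, so r7c7=1.
Step 45. [r5c6∈{6}] only 6 remains possible at r5c6 ⇒ r5c6=6.
Step 46. [r7c9∈{2}] r7c9 has the single candidate 2. So r7c9=2.
Step 47. [r6c8∈{4}] nothing but 4 survives at r6c8 ⇒ r6c8=4.

Answer: 5 1 6 2 4 7 3 9 8 / 2 7 8 5 3 9 4 6 1 / 9 3 4 6 8 1 2 5 7 / 6 2 9 4 5 8 7 1 3 / 8 4 3 7 1 6 9 2 5 / 7 5 1 3 9 2 8 4 6 / 4 9 7 8 6 5 1 3 2 / 3 6 2 1 7 4 5 8 9 / 1 8 5 9 2 3 6 7 4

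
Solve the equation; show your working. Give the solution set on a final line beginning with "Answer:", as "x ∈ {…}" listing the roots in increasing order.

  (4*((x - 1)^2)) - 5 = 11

Step 1. [(4*((x - 1)^2)) - 5 = 11] add 5: x sits inside (… - 5), so sub: 4*((x - 1)^2) = 16.
Step 2. [4*((x - 1)^2) = 16] 4·(inner) — divide through by 4, so div: (x - 1)^2 = 4.
Step 3. [(x - 1)^2 = 4] 4 ≥ 0, LHS is (·)² — take ±√. So sqrt: x - 1 = 2 or -2.
Step 4. [x - 1 = 2 or -2] -1 is outermost — add 1 both sides, so sub: x = 3 or -1.

Answer: x ∈ {-1, 3}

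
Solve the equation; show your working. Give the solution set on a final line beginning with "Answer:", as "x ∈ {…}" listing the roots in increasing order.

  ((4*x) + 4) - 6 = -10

Step 1. [((4*x) + 4) - 6 = -10] 6 comes off first (add 6), so sub: (4*x) + 4 = -4.
Step 2. [(4*x) + 4 = -4] subtract 4: x sits inside (… + 4), so sub: 4*x = -8.
Step 3. [4*x = -8] 4 out front; divide by 4, so div: x = -2.

Answer: x ∈ {-2}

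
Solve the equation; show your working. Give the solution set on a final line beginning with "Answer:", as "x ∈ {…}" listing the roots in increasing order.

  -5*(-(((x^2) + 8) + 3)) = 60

Step 1. [-5*(-(((x^2) + 8) + 3)) = 60] -5 out front; divide by -5 ⇒ div: -(((x^2) + 8) + 3) = -12.
Step 2. [-(((x^2) + 8) + 3) = -12] leading − — multiply by −1 ⇒ neg: ((x^2) + 8) + 3 = 12.
Step 3. [((x^2) + 8) + 3 = 12] 3 comes off first (subtract 3), so sub: (x^2) + 8 = 9.
Step 4. [(x^2) + 8 = 9] peel the +8: subtract 8 from each side ⇒ sub: x^2 = 1.
Step 5. [x^2 = 1] √ both sides: 1 ≥ 0 gives two branches, so sqrt: x = 1 or -1.

Answer: x ∈ {-1, 1}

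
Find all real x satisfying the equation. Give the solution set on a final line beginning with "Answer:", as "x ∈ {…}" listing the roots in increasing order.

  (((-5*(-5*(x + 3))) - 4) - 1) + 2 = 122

Step 1. [(((-5*(-5*(x + 3))) - 4) - 1) + 2 = 122] peel the +2: subtract 2 from each side. So sub: ((-5*(-5*(x + 3))) - 4) - 1 = 120.
Step 2. [((-5*(-5*(x + 3))) - 4) - 1 = 120] -1 is outermost — add 1 both sides. So sub: (-5*(-5*(x + 3))) - 4 = 121.
Step 3. [(-5*(-5*(x + 3))) - 4 = 121] peel the -4: add 4 from each side ⇒ sub: -5*(-5*(x + 3)) = 125.
Step 4. [-5*(-5*(x + 3)) = 125] -5 out front; divide by -5, so div: -5*(x + 3) = -25.
Step 5. [-5*(x + 3) = -25] -5 out front; divide by -5, so div: x + 3 = 5.
Step 6. [x + 3 = 5] +3 is outermost — subtract 3 both sides ⇒ sub: x = 2.

Answer: x ∈ {2}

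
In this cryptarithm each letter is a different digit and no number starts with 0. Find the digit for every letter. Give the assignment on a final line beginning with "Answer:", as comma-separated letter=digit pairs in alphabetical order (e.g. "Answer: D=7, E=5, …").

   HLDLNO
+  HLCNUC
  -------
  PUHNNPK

Step 1. [col 1: O + C ≡ K (mod 10)] column 1 (O + C ≡ K (mod 10), carry-in 0) doesn't pin K yet; pick K=5 and continue, so K=5.
Step 2. [P] the sum has 7 digits but both addends have 6; that extra leading digit P is the final carry, namely 1, so P=1.
Step 3. [col 1: O + C ≡ K (mod 10)] column 1 (O + C ≡ K (mod 10), carry-in 0) doesn't pin C yet; pick C=3 and continue, so C=3.
Step 4. [col 1: O + C ≡ K (mod 10)] in column 1 we have O+C≡K with carry-in 0; given C=3, K=5 and digits 1,3,5 already taken and all letters distinct, that pins O to 2. So O=2.
Step 5. [col 2: N + U ≡ P (mod 10)] several values work for U in column 2 (N + U ≡ P (mod 10), carry-in 0); try U=7. So U=7.
Step 6. [col 2: N + U ≡ P (mod 10)] column 2 reads N+U+carry(0)=P with U=7, P=1; with digits 1,2,3,5,7 already taken and all letters distinct, the only value for N is 4 ⇒ N=4.
Step 7. [col 3: L + N ≡ N (mod 10)] column 3 reads L+N+carry(1)=N with N=4; with digits 1,2,3,4,5,7 already taken and all letters distinct, the only value for L is 9. So L=9.
Step 8. [col 4: D + C ≡ N (mod 10)] from column 4 (C=3, N=4, carry-in 1, digits 1,2,3,4,5,7,9 already taken and all letters distinct): D must equal 0. So D=0.
Step 9. [col 5: L + L ≡ H (mod 10)] column 5 reads L+L+carry(0)=H with L=9; with digits 0,1,2,3,4,5,7,9 already taken and all letters distinct, the only value for H is 8, so H=8.

Answer: C=3, D=0, H=8, K=5, L=9, N=4, O=2, P=1, U=7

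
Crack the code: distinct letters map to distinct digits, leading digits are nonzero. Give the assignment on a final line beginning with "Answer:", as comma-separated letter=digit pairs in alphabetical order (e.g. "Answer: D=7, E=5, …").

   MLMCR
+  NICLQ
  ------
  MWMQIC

Step 1. [col 1: R + Q ≡ C (mod 10)] no forcing yet in column 1 (carry-in 0); R=9 is free and consistent — try it, so R=9.
Step 2. [col 1: R + Q ≡ C (mod 10)] no forcing yet in column 1 (carry-in 0); Q=3 is free and consistent — try it. So Q=3.
Step 3. [col 1: R + Q ≡ C (mod 10)] column 1: given R=9, Q=3, carry-in 0, and digits 3,9 already taken and all letters distinct, R+Q≡C (mod 10) forces C=2. So C=2.
Step 4. [col 2: C + L ≡ I (mod 10)] no forcing yet in column 2 (carry-in 1); L=4 is free and consistent — try it ⇒ L=4.
Step 5. [col 2: C + L ≡ I (mod 10)] column 2: given C=2, L=4, carry-in 1, and digits 2,3,4,9 already taken and all letters distinct, C+L≡I (mod 10) forces I=7. So I=7.
Step 6. [col 3: M + C ≡ Q (mod 10)] in column 3 we have M+C≡Q with carry-in 0; given C=2, Q=3 and digits 2,3,4,7,9 already taken and all letters distinct, that pins M to 1. So M=1.
Step 7. [col 5: M + N ≡ W (mod 10)] W=0 is one option consistent with column 5 (M + N ≡ W (mod 10), carry-in 1) — take it, so W=0.
Step 8. [col 5: M + N ≡ W (mod 10)] in column 5 we have M+N≡W with carry-in 1; given M=1, W=0 and digits 0,1,2,3,4,7,9 already taken and all letters distinct, that pins N to 8. So N=8.

Answer: C=2, I=7, L=4, M=1, N=8, Q=3, R=9, W=0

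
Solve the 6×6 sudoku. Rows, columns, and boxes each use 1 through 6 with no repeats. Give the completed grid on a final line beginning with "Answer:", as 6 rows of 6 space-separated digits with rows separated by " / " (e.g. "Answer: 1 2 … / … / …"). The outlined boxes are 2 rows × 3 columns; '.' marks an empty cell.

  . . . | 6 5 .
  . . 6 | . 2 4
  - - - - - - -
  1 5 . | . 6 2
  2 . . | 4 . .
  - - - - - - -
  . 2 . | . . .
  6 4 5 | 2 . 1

Step 1. [r1c6∈{3}] r1c6 has the single candidate 3 ⇒ r1c6=3.
Step 2. [r4c3∈{3}] r4c3 has the single candidate 3. So r4c3=3.
Step 3. [r5c1∈{3}] only 3 remains possible at r5c1 ⇒ r5c1=3.
Step 4. [r1c3∈{1,2,4}] row 1 places 2 nowhere but r1c3, so r1c3=2.
Step 5. [r2c2∈{1,3}] in row 2, 3 fits only at r2c2 ⇒ r2c2=3.
Step 6. [r5c4∈{5}] r5c4 has the single candidate 5, so r5c4=5.
Step 7. [r2c1∈{5}] nothing but 5 survives at r2c1, so r2c1=5.
Step 8. [r4c5∈{1}] nothing but 1 survives at r4c5, so r4c5=1.
Step 9. [r3c4∈{3}] only 3 remains possible at r3c4. So r3c4=3.
Step 10. [r3c3∈{4}] nothing but 4 survives at r3c3, so r3c3=4.
Step 11. [r5c3∈{1}] r5c3 has the single candidate 1. So r5c3=1.
Step 12. [r1c1∈{4}] only 4 remains possible at r1c1 ⇒ r1c1=4.
Step 13. [r4c6∈{5}] r4c6's peers cover all but 5, so r4c6=5.
Step 14. [r4c2∈{6}] r4c2's peers cover all but 6. So r4c2=6.
Step 15. [r5c6∈{6}] r5c6's peers cover all but 6. So r5c6=6.
Step 16. [r1c2∈{1}] nothing but 1 survives at r1c2, so r1c2=1.
Step 17. [r6c5∈{3}] r6c5 is down to just 3, so r6c5=3.
Step 18. [r5c5∈{4}] r5c5 has the single candidate 4. So r5c5=4.
Step 19. [r2c4∈{1}] nothing but 1 survives at r2c4. So r2c4=1.

Answer: 4 1 2 6 5 3 / 5 3 6 1 2 4 / 1 5 4 3 6 2 / 2 6 3 4 1 5 / 3 2 1 5 4 6 / 6 4 5 2 3 1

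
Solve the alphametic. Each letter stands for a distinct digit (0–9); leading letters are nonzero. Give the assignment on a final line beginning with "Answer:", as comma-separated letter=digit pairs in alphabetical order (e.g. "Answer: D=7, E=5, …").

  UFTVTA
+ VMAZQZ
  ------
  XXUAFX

Step 1. [col 1: A + Z ≡ X (mod 10)] A=6 is one option consistent with column 1 (A + Z ≡ X (mod 10), carry-in 0) — take it, so A=6.
Step 2. [col 1: A + Z ≡ X (mod 10)] several values work for Z in column 1 (A + Z ≡ X (mod 10), carry-in 0); try Z=2 ⇒ Z=2.
Step 3. [col 1: A + Z ≡ X (mod 10)] in column 1 we have A+Z≡X with carry-in 0; given A=6, Z=2 and digits 2,6 already taken and all letters distinct, that pins X to 8 ⇒ X=8.
Step 4. [col 2: T + Q ≡ F (mod 10)] column 2 (T + Q ≡ F (mod 10), carry-in 0) doesn't pin F yet; pick F=0 and continue, so F=0.
Step 5. [col 2: T + Q ≡ F (mod 10)] no forcing yet in column 2 (carry-in 0); T=9 is free and consistent — try it, so T=9.
Step 6. [col 2: T + Q ≡ F (mod 10)] column 2 reads T+Q+carry(0)=F with T=9, F=0; with digits 0,2,6,8,9 already taken and all letters distinct, the only value for Q is 1, so Q=1.
Step 7. [col 3: V + Z ≡ A (mod 10)] in column 3 we have V+Z≡A with carry-in 1; given Z=2, A=6 and digits 0,1,2,6,8,9 already taken and all letters distinct, that pins V to 3, so V=3.
Step 8. [col 4: T + A ≡ U (mod 10)] from column 4 (T=9, A=6, carry-in 0, digits 0,1,2,3,6,8,9 already taken and all letters distinct): U must equal 5, so U=5.
Step 9. [col 5: F + M ≡ X (mod 10)] column 5: given F=0, X=8, carry-in 1, and digits 0,1,2,3,5,6,8,9 already taken and all letters distinct, F+M≡X (mod 10) forces M=7. So M=7.

Answer: A=6, F=0, M=7, Q=1, T=9, U=5, V=3, X=8, Z=2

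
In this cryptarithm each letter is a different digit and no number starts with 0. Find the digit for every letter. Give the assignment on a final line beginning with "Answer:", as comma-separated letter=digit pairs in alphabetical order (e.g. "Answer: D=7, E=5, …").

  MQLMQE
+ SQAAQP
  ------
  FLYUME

Step 1. [col 1: E + P ≡ E (mod 10)] in column 1 we have E+P≡E with carry-in 0; given nothing yet and all letters distinct, none taken yet, that pins P to 0 ⇒ P=0.
Step 2. [col 1: E + P ≡ E (mod 10)] column 1 (E + P ≡ E (mod 10), carry-in 0) doesn't pin E yet; pick E=9 and continue, so E=9.
Step 3. [col 2: Q + Q ≡ M (mod 10)] several values work for Q in column 2 (Q + Q ≡ M (mod 10), carry-in 0); try Q=7, so Q=7.
Step 4. [col 2: Q + Q ≡ M (mod 10)] in column 2 we have Q+Q≡M with carry-in 0; given Q=7 and digits 0,7,9 already taken and all letters distinct, that pins M to 4. So M=4.
Step 5. [col 3: M + A ≡ U (mod 10)] several values work for U in column 3 (M + A ≡ U (mod 10), carry-in 1); try U=1 ⇒ U=1.
Step 6. [col 3: M + A ≡ U (mod 10)] column 3: given M=4, U=1, carry-in 1, and digits 0,1,4,7,9 already taken and all letters distinct, M+A≡U (mod 10) forces A=6, so A=6.
Step 7. [col 4: L + A ≡ Y (mod 10)] column 4 (L + A ≡ Y (mod 10), carry-in 1) doesn't pin Y yet; pick Y=2 and continue ⇒ Y=2.
Step 8. [col 4: L + A ≡ Y (mod 10)] column 4 reads L+A+carry(1)=Y with A=6, Y=2; with digits 0,1,2,4,6,7,9 already taken and all letters distinct, the only value for L is 5. So L=5.
Step 9. [col 6: M + S ≡ F (mod 10)] no forcing yet in column 6 (carry-in 1); S=3 is free and consistent — try it ⇒ S=3.
Step 10. [col 6: M + S ≡ F (mod 10)] column 6: given M=4, S=3, carry-in 1, and digits 0,1,2,3,4,5,6,7,9 already taken and all letters distinct, M+S≡F (mod 10) forces F=8. So F=8.

Answer: A=6, E=9, F=8, L=5, M=4, P=0, Q=7, S=3, U=1, Y=2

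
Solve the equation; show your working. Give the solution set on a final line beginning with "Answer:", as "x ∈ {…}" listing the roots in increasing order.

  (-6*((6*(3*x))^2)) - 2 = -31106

Step 1. [(-6*((6*(3*x))^2)) - 2 = -31106] the outer -2 inverts by adding 2. So sub: -6*((6*(3*x))^2) = -31104.
Step 2. [-6*((6*(3*x))^2) = -31104] LHS = -6·(…); ÷-6 both sides ⇒ div: (6*(3*x))^2 = 5184.
Step 3. [(6*(3*x))^2 = 5184] LHS squared, RHS 5184 ≥ 0: apply √ (±), so sqrt: 6*(3*x) = 72 or -72.
Step 4. [6*(3*x) = 72 or -72] LHS = 6·(…); ÷6 both sides, so div: 3*x = 12 or -12.
Step 5. [3*x = 12 or -12] leading coefficient 3: divide by 3, so div: x = 4 or -4.

Answer: x ∈ {-4, 4}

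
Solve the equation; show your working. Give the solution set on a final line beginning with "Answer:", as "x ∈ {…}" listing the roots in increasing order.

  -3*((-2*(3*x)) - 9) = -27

Step 1. [-3*((-2*(3*x)) - 9) = -27] LHS = -3·(…); ÷-3 both sides. So div: (-2*(3*x)) - 9 = 9.
Step 2. [(-2*(3*x)) - 9 = 9] add 9: x sits inside (… - 9). So sub: -2*(3*x) = 18.
Step 3. [-2*(3*x) = 18] divide by the outer -2. So div: 3*x = -9.
Step 4. [3*x = -9] divide by the outer 3 ⇒ div: x = -3.

Answer: x ∈ {-3}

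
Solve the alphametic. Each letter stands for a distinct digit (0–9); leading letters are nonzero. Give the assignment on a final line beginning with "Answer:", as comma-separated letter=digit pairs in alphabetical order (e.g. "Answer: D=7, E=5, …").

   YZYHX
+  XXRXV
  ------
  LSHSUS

Step 1. [col 1: X + V ≡ S (mod 10)] several values work for S in column 1 (X + V ≡ S (mod 10), carry-in 0); try S=0. So S=0.
Step 2. [L] adding two 5-digit numbers gives at most 5+1 digits, and here it does — L is that final carry and must be 1, so L=1.
Step 3. [col 1: X + V ≡ S (mod 10)] column 1 (X + V ≡ S (mod 10), carry-in 0) doesn't pin V yet; pick V=4 and continue ⇒ V=4.
Step 4. [col 1: X + V ≡ S (mod 10)] from column 1 (V=4, S=0, carry-in 0, digits 0,1,4 already taken and all letters distinct): X must equal 6 ⇒ X=6.
Step 5. [col 2: H + X ≡ U (mod 10)] no forcing yet in column 2 (carry-in 1); U=9 is free and consistent — try it. So U=9.
Step 6. [col 2: H + X ≡ U (mod 10)] column 2 reads H+X+carry(1)=U with X=6, U=9; with digits 0,1,4,6,9 already taken and all letters distinct, the only value for H is 2, so H=2.
Step 7. [col 3: Y + R ≡ S (mod 10)] no forcing yet in column 3 (carry-in 0); Y=3 is free and consistent — try it, so Y=3.
Step 8. [col 3: Y + R ≡ S (mod 10)] from column 3 (Y=3, S=0, carry-in 0, digits 0,1,2,3,4,6,9 already taken and all letters distinct): R must equal 7. So R=7.
Step 9. [col 4: Z + X ≡ H (mod 10)] column 4: given X=6, H=2, carry-in 1, and digits 0,1,2,3,4,6,7,9 already taken and all letters distinct, Z+X≡H (mod 10) forces Z=5, so Z=5.

Answer: H=2, L=1, R=7, S=0, U=9, V=4, X=6, Y=3, Z=5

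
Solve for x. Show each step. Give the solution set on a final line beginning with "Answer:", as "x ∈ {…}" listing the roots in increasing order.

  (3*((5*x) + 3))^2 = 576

Step 1. [(3*((5*x) + 3))^2 = 576] LHS squared, RHS 576 ≥ 0: apply √ (±). So sqrt: 3*((5*x) + 3) = 24 or -24.
Step 2. [3*((5*x) + 3) = 24 or -24] LHS = 3·(…); ÷3 both sides. So div: (5*x) + 3 = 8 or -8.
Step 3. [(5*x) + 3 = 8 or -8] +3 is outermost — subtract 3 both sides ⇒ sub: 5*x = 5 or -11.
Step 4. [5*x = 5 or -11] 5·(inner) — divide through by 5, so div: x = 1 or -11/5.

Answer: x ∈ {-11/5, 1}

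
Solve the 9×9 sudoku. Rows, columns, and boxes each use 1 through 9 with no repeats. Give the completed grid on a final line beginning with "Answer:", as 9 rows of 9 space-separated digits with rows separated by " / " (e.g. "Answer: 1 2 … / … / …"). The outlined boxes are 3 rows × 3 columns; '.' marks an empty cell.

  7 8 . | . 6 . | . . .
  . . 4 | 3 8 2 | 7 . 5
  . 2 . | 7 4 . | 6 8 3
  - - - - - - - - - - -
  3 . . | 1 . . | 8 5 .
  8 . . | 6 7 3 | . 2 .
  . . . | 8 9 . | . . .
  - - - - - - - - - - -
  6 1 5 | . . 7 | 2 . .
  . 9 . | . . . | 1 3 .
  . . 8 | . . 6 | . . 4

Step 1. [r6c8∈{1,4,6,7}] across col 8, 6 lands solely at r6c8. So r6c8=6.
Step 2. [r6c6∈{4,5}] 5 has one home in box 5: r6c6 ⇒ r6c6=5.
Step 3. [r7c8∈{9}] r7c8 is down to just 9. So r7c8=9.
Step 4. [r9c1∈{2}] r9c1 is down to just 2 ⇒ r9c1=2.
Step 5. [r2c1∈{1,9}] across row 2, 9 lands solely at r2c1 ⇒ r2c1=9.
Step 6. [r3c3∈{1}] r3c3 is down to just 1, so r3c3=1.
Step 7. [r8c3∈{7}] only 7 remains possible at r8c3, so r8c3=7.
Step 8. [r1c4∈{5,9}] 5 has one home in row 1: r1c4. So r1c4=5.
Step 9. [r1c6∈{1,9}] 1 has one home in col 6: r1c6 ⇒ r1c6=1.
Step 10. [r4c3∈{2,6,9}] across col 3, 6 lands solely at r4c3 ⇒ r4c3=6.
Step 11. [r4c9∈{7,9}] r4c9 is the only open cell in row 4 admitting 9. So r4c9=9.
Step 12. [r8c1∈{4}] nothing but 4 survives at r8c1, so r8c1=4.
Step 13. [r5c7∈{4}] r5c7's peers cover all but 4, so r5c7=4.
Step 14. [r4c2∈{4,7}] across row 4, 7 lands solely at r4c2. So r4c2=7.
Step 15. [r8c5∈{2,5}] across row 8, 5 lands solely at r8c5. So r8c5=5.
Step 16. [r6c9∈{1,7}] row 6 places 7 nowhere but r6c9. So r6c9=7.
Step 17. [r8c6∈{8}] r8c6's peers cover all but 8, so r8c6=8.
Step 18. [r9c2∈{3}] r9c2 has the single candidate 3, so r9c2=3.
Step 19. [r1c3∈{3}] nothing but 3 survives at r1c3, so r1c3=3.
Step 20. [r4c5∈{2}] r4c5 is down to just 2 ⇒ r4c5=2.
Step 21. [r7c5∈{3}] r7c5 has the single candidate 3. So r7c5=3.
Step 22. [r3c6∈{9}] only 9 remains possible at r3c6, so r3c6=9.
Step 23. [r7c4∈{4}] r7c4 has the single candidate 4, so r7c4=4.
Step 24. [r9c4∈{9}] r9c4's peers cover all but 9, so r9c4=9.
Step 25. [r9c5∈{1}] nothing but 1 survives at r9c5. So r9c5=1.
Step 26. [r1c8∈{4}] r1c8 is down to just 4 ⇒ r1c8=4.
Step 27. [r6c2∈{4}] r6c2 has the single candidate 4, so r6c2=4.
Step 28. [r7c9∈{8}] r7c9 is down to just 8 ⇒ r7c9=8.
Step 29. [r1c7∈{9}] only 9 remains possible at r1c7. So r1c7=9.
Step 30. [r5c2∈{5}] r5c2 is down to just 5, so r5c2=5.
Step 31. [r3c1∈{5}] r3c1 is down to just 5 ⇒ r3c1=5.
Step 32. [r2c8∈{1}] r2c8 has the single candidate 1, so r2c8=1.
Step 33. [r4c6∈{4}] nothing but 4 survives at r4c6 ⇒ r4c6=4.
Step 34. [r8c4∈{2}] r8c4 has the single candidate 2. So r8c4=2.
Step 35. [r1c9∈{2}] r1c9 is down to just 2. So r1c9=2.
Step 36. [r8c9∈{6}] r8c9 has the single candidate 6 ⇒ r8c9=6.
Step 37. [r5c9∈{1}] r5c9's peers cover all but 1 ⇒ r5c9=1.
Step 38. [r6c1∈{1}] r6c1 has the single candidate 1 ⇒ r6c1=1.
Step 39. [r6c7∈{3}] r6c7's peers cover all but 3. So r6c7=3.
Step 40. [r9c7∈{5}] r9c7's peers cover all but 5 ⇒ r9c7=5.
Step 41. [r6c3∈{2}] r6c3 has the single candidate 2, so r6c3=2.
Step 42. [r9c8∈{7}] r9c8 is down to just 7. So r9c8=7.
Step 43. [r5c3∈{9}] r5c3 is down to just 9 ⇒ r5c3=9.
Step 44. [r2c2∈{6}] r2c2 is down to just 6 ⇒ r2c2=6.

Answer: 7 8 3 5 6 1 9 4 2 / 9 6 4 3 8 2 7 1 5 / 5 2 1 7 4 9 6 8 3 / 3 7 6 1 2 4 8 5 9 / 8 5 9 6 7 3 4 2 1 / 1 4 2 8 9 5 3 6 7 / 6 1 5 4 3 7 2 9 8 / 4 9 7 2 5 8 1 3 6 / 2 3 8 9 1 6 5 7 4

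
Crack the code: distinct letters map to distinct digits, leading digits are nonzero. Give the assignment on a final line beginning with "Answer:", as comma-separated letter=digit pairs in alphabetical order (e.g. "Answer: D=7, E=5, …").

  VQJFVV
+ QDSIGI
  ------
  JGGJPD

Step 1. [col 1: V + I ≡ D (mod 10)] several values work for I in column 1 (V + I ≡ D (mod 10), carry-in 0); try I=4, so I=4.
Step 2. [col 1: V + I ≡ D (mod 10)] several values work for V in column 1 (V + I ≡ D (mod 10), carry-in 0); try V=6 ⇒ V=6.
Step 3. [col 1: V + I ≡ D (mod 10)] in column 1 we have V+I≡D with carry-in 0; given V=6, I=4 and digits 4,6 already taken and all letters distinct, that pins D to 0, so D=0.
Step 4. [col 2: V + G ≡ P (mod 10)] P=9 is one option consistent with column 2 (V + G ≡ P (mod 10), carry-in 1) — take it, so P=9.
Step 5. [col 2: V + G ≡ P (mod 10)] in column 2 we have V+G≡P with carry-in 1; given V=6, P=9 and digits 0,4,6,9 already taken and all letters distinct, that pins G to 2, so G=2.
Step 6. [col 3: F + I ≡ J (mod 10)] no forcing yet in column 3 (carry-in 0); J=7 is free and consistent — try it, so J=7.
Step 7. [col 3: F + I ≡ J (mod 10)] column 3 reads F+I+carry(0)=J with I=4, J=7; with digits 0,2,4,6,7,9 already taken and all letters distinct, the only value for F is 3. So F=3.
Step 8. [col 4: J + S ≡ G (mod 10)] column 4 reads J+S+carry(0)=G with J=7, G=2; with digits 0,2,3,4,6,7,9 already taken and all letters distinct, the only value for S is 5 ⇒ S=5.
Step 9. [col 5: Q + D ≡ G (mod 10)] column 5: given D=0, G=2, carry-in 1, and digits 0,2,3,4,5,6,7,9 already taken and all letters distinct, Q+D≡G (mod 10) forces Q=1, so Q=1.

Answer: D=0, F=3, G=2, I=4, J=7, P=9, Q=1, S=5, V=6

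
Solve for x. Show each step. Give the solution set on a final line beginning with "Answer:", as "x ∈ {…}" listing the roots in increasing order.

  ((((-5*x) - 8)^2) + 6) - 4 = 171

Step 1. [((((-5*x) - 8)^2) + 6) - 4 = 171] peel the -4: add 4 from each side. So sub: (((-5*x) - 8)^2) + 6 = 175.
Step 2. [(((-5*x) - 8)^2) + 6 = 175] 6 comes off first (subtract 6) ⇒ sub: ((-5*x) - 8)^2 = 169.
Step 3. [((-5*x) - 8)^2 = 169] √ both sides: 169 ≥ 0 gives two branches ⇒ sqrt: (-5*x) - 8 = 13 or -13.
Step 4. [(-5*x) - 8 = 13 or -13] the outer -8 inverts by adding 8 ⇒ sub: -5*x = 21 or -5.
Step 5. [-5*x = 21 or -5] -5·(inner) — divide through by -5 ⇒ div: x = -21/5 or 1.

Answer: x ∈ {-21/5, 1}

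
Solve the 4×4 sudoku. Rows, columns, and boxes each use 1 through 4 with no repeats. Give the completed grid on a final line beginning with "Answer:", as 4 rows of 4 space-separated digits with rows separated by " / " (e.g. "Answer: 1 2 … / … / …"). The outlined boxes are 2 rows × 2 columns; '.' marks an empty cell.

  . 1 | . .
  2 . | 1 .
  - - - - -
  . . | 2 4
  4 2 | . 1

Step 1. [r1c1∈{3}] r1c1 is down to just 3 ⇒ r1c1=3.
Step 2. [r1c3∈{4}] r1c3 is down to just 4, so r1c3=4.
Step 3. [r3c2∈{3}] r3c2's peers cover all but 3. So r3c2=3.
Step 4. [r1c4∈{2}] r1c4's peers cover all but 2 ⇒ r1c4=2.
Step 5. [r2c2∈{4}] nothing but 4 survives at r2c2. So r2c2=4.
Step 6. [r4c3∈{3}] only 3 remains possible at r4c3. So r4c3=3.
Step 7. [r2c4∈{3}] r2c4's peers cover all but 3. So r2c4=3.
Step 8. [r3c1∈{1}] r3c1 is down to just 1 ⇒ r3c1=1.

Answer: 3 1 4 2 / 2 4 1 3 / 1 3 2 4 / 4 2 3 1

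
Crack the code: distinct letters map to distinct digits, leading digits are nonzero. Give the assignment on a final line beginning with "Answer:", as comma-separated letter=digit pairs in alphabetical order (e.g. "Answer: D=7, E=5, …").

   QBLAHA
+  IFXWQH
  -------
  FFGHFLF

Step 1. [col 1: A + H ≡ F (mod 10)] column 1 (A + H ≡ F (mod 10), carry-in 0) doesn't pin A yet; pick A=3 and continue ⇒ A=3.
Step 2. [col 1: A + H ≡ F (mod 10)] several values work for F in column 1 (A + H ≡ F (mod 10), carry-in 0); try F=1, so F=1.
Step 3. [col 1: A + H ≡ F (mod 10)] column 1: given A=3, F=1, carry-in 0, and digits 1,3 already taken and all letters distinct, A+H≡F (mod 10) forces H=8. So H=8.
Step 4. [col 2: H + Q ≡ L (mod 10)] column 2 (H + Q ≡ L (mod 10), carry-in 1) doesn't pin L yet; pick L=5 and continue ⇒ L=5.
Step 5. [col 2: H + Q ≡ L (mod 10)] column 2 reads H+Q+carry(1)=L with H=8, L=5; with digits 1,3,5,8 already taken and all letters distinct, the only value for Q is 6, so Q=6.
Step 6. [col 3: A + W ≡ F (mod 10)] in column 3 we have A+W≡F with carry-in 1; given A=3, F=1 and digits 1,3,5,6,8 already taken and all letters distinct, that pins W to 7 ⇒ W=7.
Step 7. [col 4: L + X ≡ H (mod 10)] column 4 reads L+X+carry(1)=H with L=5, H=8; with digits 1,3,5,6,7,8 already taken and all letters distinct, the only value for X is 2 ⇒ X=2.
Step 8. [col 5: B + F ≡ G (mod 10)] column 5: given F=1, carry-in 0, and digits 1,2,3,5,6,7,8 already taken and all letters distinct, B+F≡G (mod 10) forces B=9. So B=9.
Step 9. [col 5: B + F ≡ G (mod 10)] column 5: given B=9, F=1, carry-in 0, and digits 1,2,3,5,6,7,8,9 already taken and all letters distinct, B+F≡G (mod 10) forces G=0, so G=0.
Step 10. [col 6: Q + I ≡ F (mod 10)] column 6 reads Q+I+carry(1)=F with Q=6, F=1; with digits 0,1,2,3,5,6,7,8,9 already taken and all letters distinct, the only value for I is 4. So I=4.

Answer: A=3, B=9, F=1, G=0, H=8, I=4, L=5, Q=6, W=7, X=2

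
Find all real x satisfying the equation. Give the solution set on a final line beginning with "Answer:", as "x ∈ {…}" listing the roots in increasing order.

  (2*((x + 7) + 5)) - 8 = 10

Step 1. [(2*((x + 7) + 5)) - 8 = 10] 2 divides every term; factor it out, so factor: ((x + 7) + 5) - 4 = 5.
Step 2. [((x + 7) + 5) - 4 = 5] add 4: x sits inside (… - 4). So sub: (x + 7) + 5 = 9.
Step 3. [(x + 7) + 5 = 9] the outer +5 inverts by subtracting 5. So sub: x + 7 = 4.
Step 4. [x + 7 = 4] peel the +7: subtract 7 from each side, so sub: x = -3.

Answer: x ∈ {-3}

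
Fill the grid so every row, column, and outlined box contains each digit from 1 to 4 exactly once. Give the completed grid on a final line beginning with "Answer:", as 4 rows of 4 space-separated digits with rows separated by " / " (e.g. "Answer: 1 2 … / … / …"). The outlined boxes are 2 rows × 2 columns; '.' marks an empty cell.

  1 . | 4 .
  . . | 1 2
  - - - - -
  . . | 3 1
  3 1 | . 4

Step 1. [r2c1∈{4}] nothing but 4 survives at r2c1, so r2c1=4.
Step 2. [r1c2∈{2,3}] r1c2 is the only open cell in row 1 admitting 2, so r1c2=2.
Step 3. [r1c4∈{3}] nothing but 3 survives at r1c4. So r1c4=3.
Step 4. [r3c2∈{4}] nothing but 4 survives at r3c2. So r3c2=4.
Step 5. [r3c1∈{2}] only 2 remains possible at r3c1 ⇒ r3c1=2.
Step 6. [r2c2∈{3}] only 3 remains possible at r2c2, so r2c2=3.
Step 7. [r4c3∈{2}] nothing but 2 survives at r4c3, so r4c3=2.

Answer: 1 2 4 3 / 4 3 1 2 / 2 4 3 1 / 3 1 2 4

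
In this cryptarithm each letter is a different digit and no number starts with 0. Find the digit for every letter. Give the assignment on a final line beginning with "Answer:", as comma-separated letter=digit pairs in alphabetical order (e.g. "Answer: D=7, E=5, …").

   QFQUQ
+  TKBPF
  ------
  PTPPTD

Step 1. [P] the sum has 6 digits but both addends have 5; that extra leading digit P is the final carry, namely 1. So P=1.
Step 2. [col 1: Q + F ≡ D (mod 10)] no forcing yet in column 1 (carry-in 0); Q=9 is free and consistent — try it ⇒ Q=9.
Step 3. [col 1: Q + F ≡ D (mod 10)] no forcing yet in column 1 (carry-in 0); F=4 is free and consistent — try it, so F=4.
Step 4. [col 1: Q + F ≡ D (mod 10)] column 1 reads Q+F+carry(0)=D with Q=9, F=4; with digits 1,4,9 already taken and all letters distinct, the only value for D is 3 ⇒ D=3.
Step 5. [col 2: U + P ≡ T (mod 10)] T=7 is one option consistent with column 2 (U + P ≡ T (mod 10), carry-in 1) — take it, so T=7.
Step 6. [col 2: U + P ≡ T (mod 10)] from column 2 (P=1, T=7, carry-in 1, digits 1,3,4,7,9 already taken and all letters distinct): U must equal 5 ⇒ U=5.
Step 7. [col 3: Q + B ≡ P (mod 10)] column 3: given Q=9, P=1, carry-in 0, and digits 1,3,4,5,7,9 already taken and all letters distinct, Q+B≡P (mod 10) forces B=2, so B=2.
Step 8. [col 4: F + K ≡ P (mod 10)] column 4: given F=4, P=1, carry-in 1, and digits 1,2,3,4,5,7,9 already taken and all letters distinct, F+K≡P (mod 10) forces K=6, so K=6.

Answer: B=2, D=3, F=4, K=6, P=1, Q=9, T=7, U=5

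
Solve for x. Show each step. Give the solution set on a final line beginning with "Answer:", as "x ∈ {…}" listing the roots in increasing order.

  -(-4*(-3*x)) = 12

Step 1. [-(-4*(-3*x)) = 12] leading − — multiply by −1. So neg: -4*(-3*x) = -12.
Step 2. [-4*(-3*x) = -12] leading coefficient -4: divide by -4. So div: -3*x = 3.
Step 3. [-3*x = 3] -3 out front; divide by -3 ⇒ div: x = -1.

Answer: x ∈ {-1}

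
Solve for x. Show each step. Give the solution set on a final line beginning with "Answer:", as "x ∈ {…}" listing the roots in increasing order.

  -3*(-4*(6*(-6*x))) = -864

Step 1. [-3*(-4*(6*(-6*x))) = -864] divide by the outer -3 ⇒ div: -4*(6*(-6*x)) = 288.
Step 2. [-4*(6*(-6*x)) = 288] leading coefficient -4: divide by -4, so div: 6*(-6*x) = -72.
Step 3. [6*(-6*x) = -72] LHS = 6·(…); ÷6 both sides ⇒ div: -6*x = -12.
Step 4. [-6*x = -12] leading coefficient -6: divide by -6. So div: x = 2.

Answer: x ∈ {2}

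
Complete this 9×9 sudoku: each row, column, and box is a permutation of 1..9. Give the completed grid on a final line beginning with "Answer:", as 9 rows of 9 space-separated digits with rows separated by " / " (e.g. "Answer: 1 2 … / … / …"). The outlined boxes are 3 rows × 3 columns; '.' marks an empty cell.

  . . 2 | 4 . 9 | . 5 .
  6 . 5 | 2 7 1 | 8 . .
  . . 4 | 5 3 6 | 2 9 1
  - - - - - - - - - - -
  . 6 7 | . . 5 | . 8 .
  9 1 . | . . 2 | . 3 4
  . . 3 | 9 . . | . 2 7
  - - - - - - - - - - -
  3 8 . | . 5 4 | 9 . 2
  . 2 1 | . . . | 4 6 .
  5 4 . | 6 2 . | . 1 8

Step 1. [r1c7∈{3,6,7}] across box 3, 7 lands solely at r1c7. So r1c7=7.
Step 2. [r6c6∈{8}] r6c6's peers cover all but 8. So r6c6=8.
Step 3. [r9c6∈{3,7}] across row 9, 7 lands solely at r9c6, so r9c6=7.
Step 4. [r4c7∈{1}] r4c7's peers cover all but 1, so r4c7=1.
Step 5. [r2c9∈{3}] r2c9's peers cover all but 3, so r2c9=3.
Step 6. [r1c5∈{8}] r1c5 is down to just 8 ⇒ r1c5=8.
Step 7. [r5c5∈{6}] r5c5's peers cover all but 6, so r5c5=6.
Step 8. [r4c5∈{4}] nothing but 4 survives at r4c5 ⇒ r4c5=4.
Step 9. [r4c4∈{3}] r4c4 is down to just 3, so r4c4=3.
Step 10. [r8c1∈{7}] nothing but 7 survives at r8c1, so r8c1=7.
Step 11. [r6c7∈{5,6}] in row 6, 6 fits only at r6c7 ⇒ r6c7=6.
Step 12. [r2c8∈{4}] only 4 remains possible at r2c8 ⇒ r2c8=4.
Step 13. [r8c5∈{9}] r8c5 has the single candidate 9 ⇒ r8c5=9.
Step 14. [r1c9∈{6}] r1c9's peers cover all but 6 ⇒ r1c9=6.
Step 15. [r7c4∈{1}] r7c4 has the single candidate 1 ⇒ r7c4=1.
Step 16. [r7c8∈{7}] r7c8 has the single candidate 7, so r7c8=7.
Step 17. [r5c3∈{8}] nothing but 8 survives at r5c3. So r5c3=8.
Step 18. [r6c5∈{1}] nothing but 1 survives at r6c5. So r6c5=1.
Step 19. [r4c9∈{9}] r4c9 is down to just 9. So r4c9=9.
Step 20. [r2c2∈{9}] only 9 remains possible at r2c2 ⇒ r2c2=9.
Step 21. [r5c4∈{7}] r5c4's peers cover all but 7. So r5c4=7.
Step 22. [r4c1∈{2}] r4c1's peers cover all but 2 ⇒ r4c1=2.
Step 23. [r3c1∈{8}] r3c1 is down to just 8. So r3c1=8.
Step 24. [r8c4∈{8}] only 8 remains possible at r8c4. So r8c4=8.
Step 25. [r1c2∈{3}] only 3 remains possible at r1c2, so r1c2=3.
Step 26. [r5c7∈{5}] r5c7's peers cover all but 5, so r5c7=5.
Step 27. [r1c1∈{1}] r1c1's peers cover all but 1 ⇒ r1c1=1.
Step 28. [r8c6∈{3}] only 3 remains possible at r8c6 ⇒ r8c6=3.
Step 29. [r7c3∈{6}] r7c3's peers cover all but 6 ⇒ r7c3=6.
Step 30. [r3c2∈{7}] r3c2 has the single candidate 7. So r3c2=7.
Step 31. [r9c3∈{9}] r9c3 is down to just 9, so r9c3=9.
Step 32. [r8c9∈{5}] r8c9 has the single candidate 5. So r8c9=5.
Step 33. [r9c7∈{3}] r9c7's peers cover all but 3, so r9c7=3.
Step 34. [r6c2∈{5}] nothing but 5 survives at r6c2, so r6c2=5.
Step 35. [r6c1∈{4}] r6c1 has the single candidate 4, so r6c1=4.

Answer: 1 3 2 4 8 9 7 5 6 / 6 9 5 2 7 1 8 4 3 / 8 7 4 5 3 6 2 9 1 / 2 6 7 3 4 5 1 8 9 / 9 1 8 7 6 2 5 3 4 / 4 5 3 9 1 8 6 2 7 / 3 8 6 1 5 4 9 7 2 / 7 2 1 8 9 3 4 6 5 / 5 4 9 6 2 7 3 1 8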